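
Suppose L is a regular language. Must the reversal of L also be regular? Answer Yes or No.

Yes

Reverse every transition of an NFA for L, make the old start state the unique accepting state, and add a fresh start state with ε-moves to the old accepting states; this NFA accepts Lᴿ.
So the regular languages are closed under reversal.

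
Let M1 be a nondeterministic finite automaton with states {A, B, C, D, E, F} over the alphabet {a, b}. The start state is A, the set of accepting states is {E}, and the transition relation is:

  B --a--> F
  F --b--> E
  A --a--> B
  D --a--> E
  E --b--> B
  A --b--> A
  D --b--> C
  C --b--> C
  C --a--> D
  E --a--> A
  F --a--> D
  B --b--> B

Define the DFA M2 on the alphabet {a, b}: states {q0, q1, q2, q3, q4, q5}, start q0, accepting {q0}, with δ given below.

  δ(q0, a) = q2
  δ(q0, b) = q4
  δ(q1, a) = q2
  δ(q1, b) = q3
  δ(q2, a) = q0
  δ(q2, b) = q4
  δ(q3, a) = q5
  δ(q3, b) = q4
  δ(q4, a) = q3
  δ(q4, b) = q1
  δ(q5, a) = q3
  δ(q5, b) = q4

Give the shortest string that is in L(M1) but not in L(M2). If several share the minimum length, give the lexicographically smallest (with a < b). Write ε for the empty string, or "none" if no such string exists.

aab

The string aab is accepted by M1 but not by M2.
No shorter string lies in the difference, and aab is the lexicographically first length-3 string in L(M1) \ L(M2).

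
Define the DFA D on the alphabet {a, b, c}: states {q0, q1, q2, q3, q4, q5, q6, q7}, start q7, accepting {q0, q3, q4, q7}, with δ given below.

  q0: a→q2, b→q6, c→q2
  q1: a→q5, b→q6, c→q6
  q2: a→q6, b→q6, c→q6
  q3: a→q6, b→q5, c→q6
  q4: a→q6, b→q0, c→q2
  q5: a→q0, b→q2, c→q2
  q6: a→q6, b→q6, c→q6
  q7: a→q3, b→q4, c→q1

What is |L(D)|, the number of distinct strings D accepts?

The useful subgraph on states {q0, q1, q3, q4, q5, q7} is acyclic, so L(D) is finite; the longest accepting path visits 4 useful states, giving maximum string length 3.
Counting accepting paths from q7 by length: 1 of length 0, 2 of length 1, 1 of length 2, 2 of length 3. Total 6.

6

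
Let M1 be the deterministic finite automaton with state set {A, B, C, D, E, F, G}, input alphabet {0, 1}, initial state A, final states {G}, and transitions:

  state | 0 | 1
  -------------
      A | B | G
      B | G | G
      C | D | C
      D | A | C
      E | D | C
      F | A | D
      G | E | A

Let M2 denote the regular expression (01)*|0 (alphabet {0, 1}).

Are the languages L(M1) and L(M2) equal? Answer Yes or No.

The string 1 is accepted by M1 but rejected by M2.
So L(M1) ≠ L(M2).

No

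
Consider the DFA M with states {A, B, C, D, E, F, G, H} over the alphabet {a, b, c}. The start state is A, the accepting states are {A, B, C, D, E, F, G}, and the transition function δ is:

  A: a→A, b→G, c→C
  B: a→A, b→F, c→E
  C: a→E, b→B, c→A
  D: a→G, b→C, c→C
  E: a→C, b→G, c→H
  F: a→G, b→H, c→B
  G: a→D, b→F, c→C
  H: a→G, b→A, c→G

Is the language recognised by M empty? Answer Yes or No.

No

The empty string ε is accepted: the run A ends in the accepting state A.
Since at least one string is accepted, L(M) is not empty.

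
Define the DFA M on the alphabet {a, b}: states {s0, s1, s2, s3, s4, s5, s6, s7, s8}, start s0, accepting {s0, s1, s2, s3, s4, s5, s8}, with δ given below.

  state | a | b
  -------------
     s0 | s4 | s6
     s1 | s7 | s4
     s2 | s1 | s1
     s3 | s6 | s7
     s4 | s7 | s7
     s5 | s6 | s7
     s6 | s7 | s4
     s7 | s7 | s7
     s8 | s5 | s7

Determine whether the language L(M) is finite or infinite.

finite

The useful states (reachable from s0 and able to reach an accepting state) are {s0, s4, s6}.
Restricted to these states the transition graph has no cycle, so every accepting path has bounded length and L is finite.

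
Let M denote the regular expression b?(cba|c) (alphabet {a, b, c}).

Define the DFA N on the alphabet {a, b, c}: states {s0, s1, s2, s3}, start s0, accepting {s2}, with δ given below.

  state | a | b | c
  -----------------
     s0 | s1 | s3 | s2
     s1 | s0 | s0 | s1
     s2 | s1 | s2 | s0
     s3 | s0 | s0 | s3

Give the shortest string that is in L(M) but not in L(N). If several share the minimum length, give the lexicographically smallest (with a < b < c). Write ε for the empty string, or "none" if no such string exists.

The string bc is accepted by M but not by N.
No shorter string lies in the difference, and bc is the lexicographically first length-2 string in L(M) \ L(N).

bc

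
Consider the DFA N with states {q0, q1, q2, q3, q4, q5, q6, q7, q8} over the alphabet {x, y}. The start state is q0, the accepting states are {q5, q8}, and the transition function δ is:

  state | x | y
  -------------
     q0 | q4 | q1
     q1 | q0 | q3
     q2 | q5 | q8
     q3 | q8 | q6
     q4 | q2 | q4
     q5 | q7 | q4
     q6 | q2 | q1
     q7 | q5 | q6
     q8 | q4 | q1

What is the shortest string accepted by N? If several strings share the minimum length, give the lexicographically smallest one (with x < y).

A breadth-first search from q0 reaches an accepting state first via the path q0 → q4 → q2 → q5 on input xxx.
No string of length < 3 is accepted (BFS exhausts all shorter strings without reaching an accepting state), and xxx is the lexicographically least accepting string of length 3.

xxx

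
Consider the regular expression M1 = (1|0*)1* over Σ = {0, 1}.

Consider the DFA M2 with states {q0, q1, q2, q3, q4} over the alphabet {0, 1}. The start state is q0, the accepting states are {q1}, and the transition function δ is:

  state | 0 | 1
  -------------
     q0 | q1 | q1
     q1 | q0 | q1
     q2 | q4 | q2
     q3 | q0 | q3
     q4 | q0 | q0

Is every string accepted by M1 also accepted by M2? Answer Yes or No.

The empty string ε is in L(M1) but not in L(M2).
So L(M1) ⊄ L(M2).

No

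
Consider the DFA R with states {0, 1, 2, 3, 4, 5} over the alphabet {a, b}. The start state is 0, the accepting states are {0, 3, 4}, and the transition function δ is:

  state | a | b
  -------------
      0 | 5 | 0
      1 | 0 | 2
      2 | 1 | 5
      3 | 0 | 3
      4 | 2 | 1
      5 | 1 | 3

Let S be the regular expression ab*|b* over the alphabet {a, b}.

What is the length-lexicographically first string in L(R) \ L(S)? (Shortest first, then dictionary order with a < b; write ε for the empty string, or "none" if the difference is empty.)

The string aaa is accepted by R but not by S.
No shorter string lies in the difference, and aaa is the lexicographically first length-3 string in L(R) \ L(S).

aaa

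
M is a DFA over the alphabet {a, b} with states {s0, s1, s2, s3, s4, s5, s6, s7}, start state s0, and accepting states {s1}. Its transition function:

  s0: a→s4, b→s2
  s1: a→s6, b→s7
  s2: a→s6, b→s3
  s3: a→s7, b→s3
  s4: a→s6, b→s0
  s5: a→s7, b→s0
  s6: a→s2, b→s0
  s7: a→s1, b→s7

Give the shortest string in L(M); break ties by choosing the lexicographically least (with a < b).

bbaa

A breadth-first search from s0 reaches an accepting state first via the path s0 → s2 → s3 → s7 → s1 on input bbaa.
No string of length < 4 is accepted (BFS exhausts all shorter strings without reaching an accepting state), and bbaa is the lexicographically least accepting string of length 4.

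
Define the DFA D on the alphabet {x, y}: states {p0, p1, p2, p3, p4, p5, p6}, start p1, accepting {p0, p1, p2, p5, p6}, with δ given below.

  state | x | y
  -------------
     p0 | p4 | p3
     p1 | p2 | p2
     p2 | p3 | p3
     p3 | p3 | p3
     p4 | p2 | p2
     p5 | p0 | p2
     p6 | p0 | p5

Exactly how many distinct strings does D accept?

3

The useful subgraph on states {p1, p2} is acyclic, so L(D) is finite; the longest accepting path visits 2 useful states, giving maximum string length 1.
Counting accepting paths from p1 by length: 1 of length 0, 2 of length 1. Total 3.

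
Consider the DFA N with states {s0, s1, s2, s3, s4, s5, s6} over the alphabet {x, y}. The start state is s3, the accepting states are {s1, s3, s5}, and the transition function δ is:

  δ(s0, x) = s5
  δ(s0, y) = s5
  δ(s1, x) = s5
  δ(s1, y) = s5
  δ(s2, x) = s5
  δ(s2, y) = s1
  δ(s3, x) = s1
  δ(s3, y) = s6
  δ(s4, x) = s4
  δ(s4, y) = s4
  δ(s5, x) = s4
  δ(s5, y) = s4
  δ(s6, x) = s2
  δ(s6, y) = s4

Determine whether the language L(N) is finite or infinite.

finite

The useful states (reachable from s3 and able to reach an accepting state) are {s1, s2, s3, s5, s6}.
Restricted to these states the transition graph has no cycle, so every accepting path has bounded length and L is finite.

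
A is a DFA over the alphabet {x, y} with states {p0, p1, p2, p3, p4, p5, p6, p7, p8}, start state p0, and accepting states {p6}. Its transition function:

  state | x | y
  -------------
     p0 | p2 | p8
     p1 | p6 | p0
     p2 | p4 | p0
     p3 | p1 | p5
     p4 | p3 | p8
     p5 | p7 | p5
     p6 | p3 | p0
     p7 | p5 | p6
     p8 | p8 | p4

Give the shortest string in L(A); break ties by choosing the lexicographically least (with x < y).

xxxxx

A breadth-first search from p0 reaches an accepting state first via the path p0 → p2 → p4 → p3 → p1 → p6 on input xxxxx.
No string of length < 5 is accepted (BFS exhausts all shorter strings without reaching an accepting state), and xxxxx is the lexicographically least accepting string of length 5.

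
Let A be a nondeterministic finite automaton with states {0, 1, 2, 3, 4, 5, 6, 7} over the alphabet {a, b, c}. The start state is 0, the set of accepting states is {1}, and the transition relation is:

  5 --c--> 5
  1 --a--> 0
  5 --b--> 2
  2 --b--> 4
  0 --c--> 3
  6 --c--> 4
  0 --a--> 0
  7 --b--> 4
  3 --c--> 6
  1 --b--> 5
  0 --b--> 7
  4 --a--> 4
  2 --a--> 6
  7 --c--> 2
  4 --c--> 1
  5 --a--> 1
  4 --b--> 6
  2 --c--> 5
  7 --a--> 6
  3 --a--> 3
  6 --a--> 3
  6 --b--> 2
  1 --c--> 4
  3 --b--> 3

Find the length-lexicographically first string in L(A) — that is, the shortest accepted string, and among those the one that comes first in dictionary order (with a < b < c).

bbc

A breadth-first search from 0 reaches an accepting state first via the path 0 → 7 → 4 → 1 on input bbc.
No string of length < 3 is accepted (BFS exhausts all shorter strings without reaching an accepting state), and bbc is the lexicographically least accepting string of length 3.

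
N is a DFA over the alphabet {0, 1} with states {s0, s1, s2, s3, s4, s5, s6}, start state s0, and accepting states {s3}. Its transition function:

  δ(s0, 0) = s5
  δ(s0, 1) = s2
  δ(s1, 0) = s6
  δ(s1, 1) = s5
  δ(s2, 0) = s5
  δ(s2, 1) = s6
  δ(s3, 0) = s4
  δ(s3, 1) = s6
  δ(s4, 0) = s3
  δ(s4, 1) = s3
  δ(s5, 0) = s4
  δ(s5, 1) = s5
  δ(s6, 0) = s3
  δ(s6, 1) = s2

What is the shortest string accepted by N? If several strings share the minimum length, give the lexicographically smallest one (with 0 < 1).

000

A breadth-first search from s0 reaches an accepting state first via the path s0 → s5 → s4 → s3 on input 000.
No string of length < 3 is accepted (BFS exhausts all shorter strings without reaching an accepting state), and 000 is the lexicographically least accepting string of length 3.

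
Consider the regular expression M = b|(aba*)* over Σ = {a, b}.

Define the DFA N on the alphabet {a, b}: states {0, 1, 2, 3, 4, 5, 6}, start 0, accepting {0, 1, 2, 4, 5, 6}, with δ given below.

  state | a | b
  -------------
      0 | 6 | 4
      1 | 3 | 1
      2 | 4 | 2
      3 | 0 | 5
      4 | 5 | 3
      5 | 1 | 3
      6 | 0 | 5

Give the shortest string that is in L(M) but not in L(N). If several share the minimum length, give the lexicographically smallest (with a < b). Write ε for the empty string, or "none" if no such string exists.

The string abaa is accepted by M but not by N.
No shorter string lies in the difference, and abaa is the lexicographically first length-4 string in L(M) \ L(N).

abaa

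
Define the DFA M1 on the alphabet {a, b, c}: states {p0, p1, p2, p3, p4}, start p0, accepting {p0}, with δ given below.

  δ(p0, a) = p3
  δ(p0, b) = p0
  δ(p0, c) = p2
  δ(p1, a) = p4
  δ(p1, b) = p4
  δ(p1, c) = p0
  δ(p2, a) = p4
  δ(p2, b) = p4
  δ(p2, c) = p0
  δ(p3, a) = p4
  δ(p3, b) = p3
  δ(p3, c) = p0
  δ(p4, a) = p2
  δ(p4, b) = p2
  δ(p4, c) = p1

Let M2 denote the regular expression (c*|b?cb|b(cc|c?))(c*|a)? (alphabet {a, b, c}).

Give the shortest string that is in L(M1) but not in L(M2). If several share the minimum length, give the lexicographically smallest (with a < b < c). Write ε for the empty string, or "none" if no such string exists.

The string ac is accepted by M1 but not by M2.
No shorter string lies in the difference, and ac is the lexicographically first length-2 string in L(M1) \ L(M2).

ac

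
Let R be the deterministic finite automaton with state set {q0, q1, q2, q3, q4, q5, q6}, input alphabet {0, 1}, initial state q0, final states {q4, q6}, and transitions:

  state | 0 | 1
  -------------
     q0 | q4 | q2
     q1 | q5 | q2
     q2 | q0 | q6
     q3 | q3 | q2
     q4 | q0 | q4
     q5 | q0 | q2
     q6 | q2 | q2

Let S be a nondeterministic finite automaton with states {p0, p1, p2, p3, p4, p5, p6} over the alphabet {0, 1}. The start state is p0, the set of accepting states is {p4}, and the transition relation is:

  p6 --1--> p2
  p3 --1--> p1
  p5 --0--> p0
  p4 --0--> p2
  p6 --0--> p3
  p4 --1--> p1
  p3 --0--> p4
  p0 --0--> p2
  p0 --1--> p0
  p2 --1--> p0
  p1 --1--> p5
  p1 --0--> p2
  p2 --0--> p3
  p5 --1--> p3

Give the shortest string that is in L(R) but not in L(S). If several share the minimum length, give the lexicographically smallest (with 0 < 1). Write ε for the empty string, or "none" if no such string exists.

0

The string 0 is accepted by R but not by S.
No shorter string lies in the difference, and 0 is the lexicographically first length-1 string in L(R) \ L(S).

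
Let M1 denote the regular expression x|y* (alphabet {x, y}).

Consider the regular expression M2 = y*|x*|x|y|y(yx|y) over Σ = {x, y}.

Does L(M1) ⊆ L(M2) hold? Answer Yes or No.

Converting the expression M1 to a DFA (subset construction, then merging equivalent states) gives the minimal DFA with states {r0, r1, r2, r3}, start state r0, accepting states {r0, r1, r2} and transitions r0: x→r1, y→r2; r1: x→r3, y→r3; r2: x→r3, y→r2; r3: x→r3, y→r3.
Converting the expression M2 to a DFA (subset construction, then merging equivalent states) gives the minimal DFA with states {t0, t1, t2, t3, t4, t5, t6}, start state t0, accepting states {t0, t1, t2, t4, t5, t6} and transitions t0: x→t1, y→t2; t1: x→t1, y→t3; t2: x→t3, y→t4; t3: x→t3, y→t3; t4: x→t5, y→t6; t5: x→t3, y→t3; t6: x→t3, y→t6.
Exploring the product automaton M1 × M2 from the start pair (r0, t0), following both machines on each input symbol, reaches 8 state pairs: (r0, t0), (r1, t1), (r2, t2), (r3, t1), (r3, t3), (r2, t4), (r3, t5), (r2, t6).
M1 accepts in {r0, r1, r2} and M2 accepts in {t0, t1, t2, t4, t5, t6}. The reachable pairs whose M1-component is accepting are (r0, t0), (r1, t1), (r2, t2), (r2, t4), (r2, t6); in each of them the M2-component is accepting too, so the product for L(M1) \ L(M2) (M1-component accepting, M2-component rejecting) has no reachable accepting pair and the difference is empty.
Hence every string in L(M1) is also in L(M2).

Yes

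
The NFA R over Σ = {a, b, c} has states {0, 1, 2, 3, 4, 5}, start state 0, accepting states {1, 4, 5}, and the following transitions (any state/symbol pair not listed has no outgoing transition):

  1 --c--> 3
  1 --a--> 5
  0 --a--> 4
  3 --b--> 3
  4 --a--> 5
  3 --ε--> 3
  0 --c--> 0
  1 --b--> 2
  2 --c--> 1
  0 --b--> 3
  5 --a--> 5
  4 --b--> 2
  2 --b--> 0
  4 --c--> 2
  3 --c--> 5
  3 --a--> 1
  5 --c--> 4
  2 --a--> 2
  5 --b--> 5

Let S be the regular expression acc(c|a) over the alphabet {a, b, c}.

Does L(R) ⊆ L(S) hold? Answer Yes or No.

The string a is in L(R) but not in L(S).
So L(R) ⊄ L(S).

No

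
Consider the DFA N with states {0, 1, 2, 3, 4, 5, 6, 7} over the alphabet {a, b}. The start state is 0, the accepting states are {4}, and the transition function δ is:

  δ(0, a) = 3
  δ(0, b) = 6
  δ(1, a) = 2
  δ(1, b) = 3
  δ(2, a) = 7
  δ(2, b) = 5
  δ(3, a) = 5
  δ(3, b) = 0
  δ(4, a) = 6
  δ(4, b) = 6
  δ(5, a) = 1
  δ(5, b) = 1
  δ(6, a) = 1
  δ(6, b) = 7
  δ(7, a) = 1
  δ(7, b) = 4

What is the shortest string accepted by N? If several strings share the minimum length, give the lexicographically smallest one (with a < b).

bbb

A breadth-first search from 0 reaches an accepting state first via the path 0 → 6 → 7 → 4 on input bbb.
No string of length < 3 is accepted (BFS exhausts all shorter strings without reaching an accepting state), and bbb is the lexicographically least accepting string of length 3.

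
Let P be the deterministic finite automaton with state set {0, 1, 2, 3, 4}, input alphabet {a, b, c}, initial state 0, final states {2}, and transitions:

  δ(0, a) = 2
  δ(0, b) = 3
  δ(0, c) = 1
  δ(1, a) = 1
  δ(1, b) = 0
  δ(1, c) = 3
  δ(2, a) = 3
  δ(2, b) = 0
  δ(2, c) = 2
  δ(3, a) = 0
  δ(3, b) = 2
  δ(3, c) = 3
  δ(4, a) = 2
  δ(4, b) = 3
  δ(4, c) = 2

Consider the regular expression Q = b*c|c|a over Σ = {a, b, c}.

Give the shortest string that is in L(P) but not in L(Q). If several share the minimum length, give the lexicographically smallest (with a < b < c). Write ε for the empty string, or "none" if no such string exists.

ac

The string ac is accepted by P but not by Q.
No shorter string lies in the difference, and ac is the lexicographically first length-2 string in L(P) \ L(Q).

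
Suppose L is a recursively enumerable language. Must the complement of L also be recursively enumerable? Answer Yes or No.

No

If both L and its complement were r.e., running the two recognisers in parallel would decide L, so L would be recursive; but there are r.e. languages that are not recursive (e.g. the halting problem), and their complements are therefore not r.e.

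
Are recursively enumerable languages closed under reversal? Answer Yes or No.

Reverse the input and run the recogniser for L on it; this accepts exactly Lᴿ.
So the recursively enumerable languages are closed under reversal.

Yes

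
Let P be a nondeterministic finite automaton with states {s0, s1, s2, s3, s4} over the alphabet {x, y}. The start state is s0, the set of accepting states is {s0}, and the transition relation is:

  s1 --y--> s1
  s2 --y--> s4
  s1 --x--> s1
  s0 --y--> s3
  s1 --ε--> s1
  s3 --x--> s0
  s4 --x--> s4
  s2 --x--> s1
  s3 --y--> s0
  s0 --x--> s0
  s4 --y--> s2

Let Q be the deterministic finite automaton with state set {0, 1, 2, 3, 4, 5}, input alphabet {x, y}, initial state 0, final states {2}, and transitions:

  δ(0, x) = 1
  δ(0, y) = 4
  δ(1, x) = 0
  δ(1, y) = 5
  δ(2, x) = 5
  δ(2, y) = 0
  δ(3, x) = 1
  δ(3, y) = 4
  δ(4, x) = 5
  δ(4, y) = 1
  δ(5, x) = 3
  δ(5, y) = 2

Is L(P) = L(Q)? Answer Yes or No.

The empty string ε is accepted by P but rejected by Q.
So L(P) ≠ L(Q).

No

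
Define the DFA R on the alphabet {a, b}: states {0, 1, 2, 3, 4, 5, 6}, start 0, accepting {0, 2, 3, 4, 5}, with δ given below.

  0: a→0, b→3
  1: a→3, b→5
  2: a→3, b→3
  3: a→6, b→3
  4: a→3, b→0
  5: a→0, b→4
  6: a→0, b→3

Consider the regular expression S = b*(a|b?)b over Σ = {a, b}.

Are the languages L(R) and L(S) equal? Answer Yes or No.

No

The empty string ε is accepted by R but rejected by S.
So L(R) ≠ L(S).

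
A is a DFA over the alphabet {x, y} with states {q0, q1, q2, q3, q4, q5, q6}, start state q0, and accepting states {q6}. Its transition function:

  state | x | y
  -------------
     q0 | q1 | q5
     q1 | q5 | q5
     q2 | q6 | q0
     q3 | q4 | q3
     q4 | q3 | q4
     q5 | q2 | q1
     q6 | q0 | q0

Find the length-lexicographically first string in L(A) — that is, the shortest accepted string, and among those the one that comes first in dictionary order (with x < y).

yxx

A breadth-first search from q0 reaches an accepting state first via the path q0 → q5 → q2 → q6 on input yxx.
No string of length < 3 is accepted (BFS exhausts all shorter strings without reaching an accepting state), and yxx is the lexicographically least accepting string of length 3.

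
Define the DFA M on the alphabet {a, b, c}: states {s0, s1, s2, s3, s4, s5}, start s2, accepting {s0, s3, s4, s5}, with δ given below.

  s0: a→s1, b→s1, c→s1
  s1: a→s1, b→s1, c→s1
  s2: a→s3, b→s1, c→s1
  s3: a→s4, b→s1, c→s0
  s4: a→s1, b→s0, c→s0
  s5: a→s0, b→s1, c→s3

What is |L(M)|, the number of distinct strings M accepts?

The useful subgraph on states {s0, s2, s3, s4} is acyclic, so L(M) is finite; the longest accepting path visits 4 useful states, giving maximum string length 3.
Counting accepting paths from s2 by length: 1 of length 1, 2 of length 2, 2 of length 3. Total 5.

5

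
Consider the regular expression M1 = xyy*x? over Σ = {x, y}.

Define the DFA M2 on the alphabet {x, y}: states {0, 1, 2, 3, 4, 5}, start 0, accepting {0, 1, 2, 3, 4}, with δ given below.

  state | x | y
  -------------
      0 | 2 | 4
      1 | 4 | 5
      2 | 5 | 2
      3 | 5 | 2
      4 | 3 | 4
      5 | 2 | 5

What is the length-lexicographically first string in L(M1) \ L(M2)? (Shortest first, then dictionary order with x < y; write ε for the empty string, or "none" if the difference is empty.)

The string xyx is accepted by M1 but not by M2.
No shorter string lies in the difference, and xyx is the lexicographically first length-3 string in L(M1) \ L(M2).

xyx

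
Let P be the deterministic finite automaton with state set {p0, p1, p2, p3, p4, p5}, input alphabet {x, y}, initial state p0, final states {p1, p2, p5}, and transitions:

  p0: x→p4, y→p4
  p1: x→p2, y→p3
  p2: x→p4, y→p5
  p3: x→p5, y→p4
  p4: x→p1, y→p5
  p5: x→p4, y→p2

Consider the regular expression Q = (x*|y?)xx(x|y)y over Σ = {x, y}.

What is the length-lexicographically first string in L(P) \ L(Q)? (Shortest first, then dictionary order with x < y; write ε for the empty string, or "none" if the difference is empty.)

The string xx is accepted by P but not by Q.
No shorter string lies in the difference, and xx is the lexicographically first length-2 string in L(P) \ L(Q).

xx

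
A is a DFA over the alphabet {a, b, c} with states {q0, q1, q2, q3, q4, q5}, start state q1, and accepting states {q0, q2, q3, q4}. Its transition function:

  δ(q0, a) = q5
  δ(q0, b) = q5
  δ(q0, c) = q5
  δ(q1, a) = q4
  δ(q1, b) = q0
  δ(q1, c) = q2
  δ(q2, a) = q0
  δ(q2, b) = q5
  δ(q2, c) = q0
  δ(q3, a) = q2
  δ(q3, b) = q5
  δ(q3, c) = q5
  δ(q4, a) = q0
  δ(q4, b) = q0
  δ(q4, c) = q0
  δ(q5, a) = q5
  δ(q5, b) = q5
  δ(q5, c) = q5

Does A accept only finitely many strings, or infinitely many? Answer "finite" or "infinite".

The useful states (reachable from q1 and able to reach an accepting state) are {q0, q1, q2, q4}.
Restricted to these states the transition graph has no cycle, so every accepting path has bounded length and L is finite.

finite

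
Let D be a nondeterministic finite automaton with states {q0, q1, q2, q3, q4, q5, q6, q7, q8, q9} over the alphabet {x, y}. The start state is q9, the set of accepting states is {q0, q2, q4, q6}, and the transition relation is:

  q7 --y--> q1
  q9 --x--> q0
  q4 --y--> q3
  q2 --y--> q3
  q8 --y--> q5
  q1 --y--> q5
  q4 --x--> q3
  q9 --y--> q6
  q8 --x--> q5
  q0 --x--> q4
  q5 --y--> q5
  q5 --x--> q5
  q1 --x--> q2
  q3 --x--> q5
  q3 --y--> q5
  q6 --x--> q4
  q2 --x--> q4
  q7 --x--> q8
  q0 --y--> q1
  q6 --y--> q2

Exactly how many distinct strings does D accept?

The useful subgraph on states {q0, q1, q2, q4, q6, q9} is acyclic, so L(D) is finite; the longest accepting path visits 5 useful states, giving maximum string length 4.
Counting accepting paths from q9 by length: 2 of length 1, 3 of length 2, 2 of length 3, 1 of length 4. Total 8.

8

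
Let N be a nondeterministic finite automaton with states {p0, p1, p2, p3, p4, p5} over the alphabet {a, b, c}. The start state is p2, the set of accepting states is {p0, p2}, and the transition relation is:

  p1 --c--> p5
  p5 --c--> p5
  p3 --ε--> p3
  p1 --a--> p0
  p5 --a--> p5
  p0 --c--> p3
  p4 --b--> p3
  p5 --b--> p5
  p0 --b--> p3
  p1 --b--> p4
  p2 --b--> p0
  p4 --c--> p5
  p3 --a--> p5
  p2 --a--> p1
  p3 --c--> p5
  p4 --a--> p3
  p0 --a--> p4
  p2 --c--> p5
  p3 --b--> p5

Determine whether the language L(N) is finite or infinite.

The useful states (reachable from p2 and able to reach an accepting state) are {p0, p1, p2}.
Restricted to these states the transition graph has no cycle, so every accepting path has bounded length and L is finite.

finite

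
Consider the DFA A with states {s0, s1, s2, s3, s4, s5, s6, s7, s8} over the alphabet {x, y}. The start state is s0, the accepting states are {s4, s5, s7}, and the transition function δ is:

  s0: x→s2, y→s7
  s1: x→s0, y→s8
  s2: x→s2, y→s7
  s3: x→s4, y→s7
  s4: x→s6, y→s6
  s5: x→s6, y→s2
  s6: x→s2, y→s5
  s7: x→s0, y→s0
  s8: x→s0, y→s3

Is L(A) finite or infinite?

infinite

State s2 is reachable from the start and can reach an accepting state, and it lies on the cycle s2 → s2.
Traversing that cycle any number of times yields accepted strings of unbounded length, so the language is infinite.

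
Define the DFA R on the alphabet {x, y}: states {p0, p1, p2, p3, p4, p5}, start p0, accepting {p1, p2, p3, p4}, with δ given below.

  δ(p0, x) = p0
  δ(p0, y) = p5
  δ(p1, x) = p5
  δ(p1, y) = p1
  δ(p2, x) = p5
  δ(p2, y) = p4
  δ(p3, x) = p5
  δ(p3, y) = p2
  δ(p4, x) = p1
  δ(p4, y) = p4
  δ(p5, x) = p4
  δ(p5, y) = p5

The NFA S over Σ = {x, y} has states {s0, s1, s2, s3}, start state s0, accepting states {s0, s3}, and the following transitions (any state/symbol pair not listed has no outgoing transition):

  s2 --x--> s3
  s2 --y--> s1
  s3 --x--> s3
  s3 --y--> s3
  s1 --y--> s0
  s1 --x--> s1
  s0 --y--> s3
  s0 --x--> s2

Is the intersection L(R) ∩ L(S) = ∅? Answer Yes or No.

No

The string yx is accepted by both R and S.
Hence L(R) ∩ L(S) ≠ ∅.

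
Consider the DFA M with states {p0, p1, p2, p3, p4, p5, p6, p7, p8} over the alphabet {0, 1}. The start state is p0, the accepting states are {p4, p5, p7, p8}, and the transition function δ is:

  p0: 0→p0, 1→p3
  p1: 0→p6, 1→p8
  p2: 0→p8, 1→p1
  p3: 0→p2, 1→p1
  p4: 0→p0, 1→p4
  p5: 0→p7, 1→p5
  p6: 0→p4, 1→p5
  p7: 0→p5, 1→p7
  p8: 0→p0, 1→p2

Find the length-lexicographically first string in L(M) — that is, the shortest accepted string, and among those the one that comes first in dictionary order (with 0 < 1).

A breadth-first search from p0 reaches an accepting state first via the path p0 → p3 → p2 → p8 on input 100.
No string of length < 3 is accepted (BFS exhausts all shorter strings without reaching an accepting state), and 100 is the lexicographically least accepting string of length 3.

100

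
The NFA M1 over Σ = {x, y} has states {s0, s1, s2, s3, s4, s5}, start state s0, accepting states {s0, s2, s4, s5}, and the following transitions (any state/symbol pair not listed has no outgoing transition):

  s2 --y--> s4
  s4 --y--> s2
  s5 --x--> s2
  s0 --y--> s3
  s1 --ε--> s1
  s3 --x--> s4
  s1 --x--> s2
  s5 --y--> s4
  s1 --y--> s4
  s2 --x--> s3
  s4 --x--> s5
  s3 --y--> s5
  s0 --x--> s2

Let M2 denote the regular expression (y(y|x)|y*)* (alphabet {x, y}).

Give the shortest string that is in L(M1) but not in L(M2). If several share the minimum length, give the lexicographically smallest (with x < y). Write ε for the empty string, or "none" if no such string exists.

The string x is accepted by M1 but not by M2.
No shorter string lies in the difference, and x is the lexicographically first length-1 string in L(M1) \ L(M2).

x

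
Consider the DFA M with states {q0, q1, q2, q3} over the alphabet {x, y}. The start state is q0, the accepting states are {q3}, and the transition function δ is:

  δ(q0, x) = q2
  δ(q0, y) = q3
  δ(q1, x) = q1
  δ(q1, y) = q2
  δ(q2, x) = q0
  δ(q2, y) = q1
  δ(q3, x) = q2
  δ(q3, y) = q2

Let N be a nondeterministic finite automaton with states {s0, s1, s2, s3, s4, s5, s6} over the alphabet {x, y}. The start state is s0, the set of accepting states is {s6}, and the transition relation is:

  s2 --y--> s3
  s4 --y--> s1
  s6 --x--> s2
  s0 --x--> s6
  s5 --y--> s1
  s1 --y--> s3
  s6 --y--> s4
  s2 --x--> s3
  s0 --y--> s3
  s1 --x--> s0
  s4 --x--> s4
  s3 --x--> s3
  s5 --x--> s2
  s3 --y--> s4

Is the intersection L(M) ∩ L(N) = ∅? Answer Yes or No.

Exploring the product automaton M × N from the start pair (q0, s0), following both machines on each input symbol, reaches 20 state pairs: (q0, s0), (q2, s6), (q3, s3), (q0, s2), (q1, s4), (q2, s3), (q2, s4), (q2, s1), (q0, s3), (q0, s4), (q1, s1), (q1, s3), (q3, s4), (q3, s1), (q1, s0), (q2, s0), (q1, s6), (q0, s6), (q1, s2), (q2, s2).
M accepts in {q3} and N accepts in {s6}; no reachable pair has both components accepting, so no string drives both machines to acceptance simultaneously and L(M) ∩ L(N) = ∅.
So no string is accepted by both, and the intersection is empty.

Yes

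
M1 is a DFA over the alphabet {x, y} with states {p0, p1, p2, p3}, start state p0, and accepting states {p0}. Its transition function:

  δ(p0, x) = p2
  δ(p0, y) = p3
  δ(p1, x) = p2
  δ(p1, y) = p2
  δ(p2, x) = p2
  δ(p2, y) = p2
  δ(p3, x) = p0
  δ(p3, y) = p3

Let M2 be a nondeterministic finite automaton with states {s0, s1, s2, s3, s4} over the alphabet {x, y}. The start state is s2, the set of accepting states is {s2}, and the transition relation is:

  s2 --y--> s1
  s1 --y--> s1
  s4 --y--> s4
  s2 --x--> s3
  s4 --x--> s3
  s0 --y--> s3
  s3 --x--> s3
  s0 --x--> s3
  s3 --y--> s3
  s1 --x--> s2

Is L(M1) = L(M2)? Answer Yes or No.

Yes

Exploring the product automaton M1 × M2 from the start pair (p0, s2), following both machines on each input symbol, reaches 3 state pairs: (p0, s2), (p2, s3), (p3, s1).
M1 accepts in {p0} and M2 accepts in {s2}. In every reachable pair the two components are either both accepting — (p0, s2) — or both non-accepting, so no string is accepted by exactly one of the machines: L(M1) \ L(M2) and L(M2) \ L(M1) are both empty.
Hence every string is accepted by M1 iff it is accepted by M2, and the two languages coincide.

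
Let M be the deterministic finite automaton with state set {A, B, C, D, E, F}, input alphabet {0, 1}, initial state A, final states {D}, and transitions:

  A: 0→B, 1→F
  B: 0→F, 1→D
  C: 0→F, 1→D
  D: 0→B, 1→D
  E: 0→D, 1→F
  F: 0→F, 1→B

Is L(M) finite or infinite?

infinite

State B is reachable from the start and can reach an accepting state, and it lies on the cycle B → D → B.
Traversing that cycle any number of times yields accepted strings of unbounded length, so the language is infinite.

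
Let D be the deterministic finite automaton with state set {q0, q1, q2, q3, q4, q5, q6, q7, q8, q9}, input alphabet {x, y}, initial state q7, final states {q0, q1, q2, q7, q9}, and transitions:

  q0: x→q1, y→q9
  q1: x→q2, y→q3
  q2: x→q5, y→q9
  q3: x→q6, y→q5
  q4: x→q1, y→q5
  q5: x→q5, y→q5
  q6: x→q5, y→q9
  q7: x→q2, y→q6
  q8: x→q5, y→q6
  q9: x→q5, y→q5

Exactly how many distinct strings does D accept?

4

The useful subgraph on states {q2, q6, q7, q9} is acyclic, so L(D) is finite; the longest accepting path visits 3 useful states, giving maximum string length 2.
Counting accepting paths from q7 by length: 1 of length 0, 1 of length 1, 2 of length 2. Total 4.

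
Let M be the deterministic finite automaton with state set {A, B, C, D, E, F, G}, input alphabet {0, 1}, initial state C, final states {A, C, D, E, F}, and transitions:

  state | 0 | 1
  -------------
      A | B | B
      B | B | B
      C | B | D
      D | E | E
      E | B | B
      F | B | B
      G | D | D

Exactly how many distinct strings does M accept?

4

The useful subgraph on states {C, D, E} is acyclic, so L(M) is finite; the longest accepting path visits 3 useful states, giving maximum string length 2.
Counting accepting paths from C by length: 1 of length 0, 1 of length 1, 2 of length 2. Total 4.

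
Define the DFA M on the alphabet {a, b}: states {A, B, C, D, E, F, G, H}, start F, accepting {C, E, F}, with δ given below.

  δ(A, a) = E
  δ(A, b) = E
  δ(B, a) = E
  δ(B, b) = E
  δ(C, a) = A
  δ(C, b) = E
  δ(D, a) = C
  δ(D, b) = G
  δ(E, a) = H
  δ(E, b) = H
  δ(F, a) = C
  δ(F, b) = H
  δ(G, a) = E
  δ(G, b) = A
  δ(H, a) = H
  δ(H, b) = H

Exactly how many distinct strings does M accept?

The useful subgraph on states {A, C, E, F} is acyclic, so L(M) is finite; the longest accepting path visits 4 useful states, giving maximum string length 3.
Counting accepting paths from F by length: 1 of length 0, 1 of length 1, 1 of length 2, 2 of length 3. Total 5.

5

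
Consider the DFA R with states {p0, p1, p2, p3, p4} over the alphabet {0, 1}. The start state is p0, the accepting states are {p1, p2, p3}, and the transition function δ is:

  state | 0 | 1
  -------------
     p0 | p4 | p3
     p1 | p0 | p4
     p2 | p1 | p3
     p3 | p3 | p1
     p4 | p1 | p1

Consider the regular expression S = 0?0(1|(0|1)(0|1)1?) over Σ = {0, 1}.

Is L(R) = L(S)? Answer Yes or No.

The string 1 is accepted by R but rejected by S.
So L(R) ≠ L(S).

No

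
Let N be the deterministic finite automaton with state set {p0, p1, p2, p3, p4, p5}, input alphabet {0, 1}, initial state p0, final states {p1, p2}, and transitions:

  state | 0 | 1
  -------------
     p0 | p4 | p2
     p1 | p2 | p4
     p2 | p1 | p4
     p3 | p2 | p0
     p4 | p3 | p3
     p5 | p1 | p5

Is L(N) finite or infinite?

State p2 is reachable from the start and can reach an accepting state, and it lies on the cycle p2 → p1 → p2.
Traversing that cycle any number of times yields accepted strings of unbounded length, so the language is infinite.

infinite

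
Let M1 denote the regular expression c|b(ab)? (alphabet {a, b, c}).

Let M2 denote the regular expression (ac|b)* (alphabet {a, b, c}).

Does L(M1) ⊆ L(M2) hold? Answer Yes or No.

No

The string c is in L(M1) but not in L(M2).
So L(M1) ⊄ L(M2).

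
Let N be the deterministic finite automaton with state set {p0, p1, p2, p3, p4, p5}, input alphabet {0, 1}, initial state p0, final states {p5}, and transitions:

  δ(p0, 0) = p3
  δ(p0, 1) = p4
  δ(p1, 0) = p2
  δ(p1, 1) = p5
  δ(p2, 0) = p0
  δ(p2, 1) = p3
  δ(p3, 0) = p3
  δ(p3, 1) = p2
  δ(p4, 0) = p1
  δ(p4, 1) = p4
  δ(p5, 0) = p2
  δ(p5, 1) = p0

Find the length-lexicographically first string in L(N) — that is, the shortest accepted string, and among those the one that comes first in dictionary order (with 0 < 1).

A breadth-first search from p0 reaches an accepting state first via the path p0 → p4 → p1 → p5 on input 101.
No string of length < 3 is accepted (BFS exhausts all shorter strings without reaching an accepting state), and 101 is the lexicographically least accepting string of length 3.

101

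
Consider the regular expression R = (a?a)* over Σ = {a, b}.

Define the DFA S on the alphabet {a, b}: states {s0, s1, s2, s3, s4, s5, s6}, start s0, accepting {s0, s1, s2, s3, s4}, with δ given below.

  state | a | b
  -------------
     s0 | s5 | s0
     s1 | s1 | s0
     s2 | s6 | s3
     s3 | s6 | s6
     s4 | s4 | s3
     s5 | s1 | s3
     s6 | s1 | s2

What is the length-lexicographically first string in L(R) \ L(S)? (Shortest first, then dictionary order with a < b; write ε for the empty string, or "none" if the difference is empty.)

a

The string a is accepted by R but not by S.
No shorter string lies in the difference, and a is the lexicographically first length-1 string in L(R) \ L(S).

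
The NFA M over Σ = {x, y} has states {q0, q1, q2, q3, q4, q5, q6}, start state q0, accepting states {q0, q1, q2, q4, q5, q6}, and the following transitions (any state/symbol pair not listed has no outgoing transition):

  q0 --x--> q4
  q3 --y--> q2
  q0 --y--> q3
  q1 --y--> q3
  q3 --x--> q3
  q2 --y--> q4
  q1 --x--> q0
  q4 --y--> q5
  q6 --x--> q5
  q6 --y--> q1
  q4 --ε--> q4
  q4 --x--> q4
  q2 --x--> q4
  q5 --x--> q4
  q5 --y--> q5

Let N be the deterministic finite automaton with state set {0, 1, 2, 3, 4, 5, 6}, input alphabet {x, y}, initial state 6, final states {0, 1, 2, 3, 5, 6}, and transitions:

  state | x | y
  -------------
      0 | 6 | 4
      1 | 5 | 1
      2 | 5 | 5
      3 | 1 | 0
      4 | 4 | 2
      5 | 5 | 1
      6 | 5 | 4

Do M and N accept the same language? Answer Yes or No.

Exploring the product automaton M × N from the start pair (q0, 6), following both machines on each input symbol, reaches 5 state pairs: (q0, 6), (q4, 5), (q3, 4), (q5, 1), (q2, 2).
M accepts in {q0, q1, q2, q4, q5, q6} and N accepts in {0, 1, 2, 3, 5, 6}. In every reachable pair the two components are either both accepting — (q0, 6), (q4, 5), (q5, 1), (q2, 2) — or both non-accepting, so no string is accepted by exactly one of the machines: L(M) \ L(N) and L(N) \ L(M) are both empty.
Hence every string is accepted by M iff it is accepted by N, and the two languages coincide.

Yes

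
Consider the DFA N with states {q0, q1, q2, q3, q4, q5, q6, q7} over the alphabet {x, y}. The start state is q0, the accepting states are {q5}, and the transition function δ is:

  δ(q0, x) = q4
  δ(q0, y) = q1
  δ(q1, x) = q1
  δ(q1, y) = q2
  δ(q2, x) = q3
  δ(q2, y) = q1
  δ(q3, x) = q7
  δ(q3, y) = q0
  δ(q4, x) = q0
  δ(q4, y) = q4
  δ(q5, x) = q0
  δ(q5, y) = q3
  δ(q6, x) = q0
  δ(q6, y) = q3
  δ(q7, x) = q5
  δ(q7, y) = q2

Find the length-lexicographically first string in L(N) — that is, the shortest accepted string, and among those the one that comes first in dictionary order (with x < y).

yyxxx

A breadth-first search from q0 reaches an accepting state first via the path q0 → q1 → q2 → q3 → q7 → q5 on input yyxxx.
No string of length < 5 is accepted (BFS exhausts all shorter strings without reaching an accepting state), and yyxxx is the lexicographically least accepting string of length 5.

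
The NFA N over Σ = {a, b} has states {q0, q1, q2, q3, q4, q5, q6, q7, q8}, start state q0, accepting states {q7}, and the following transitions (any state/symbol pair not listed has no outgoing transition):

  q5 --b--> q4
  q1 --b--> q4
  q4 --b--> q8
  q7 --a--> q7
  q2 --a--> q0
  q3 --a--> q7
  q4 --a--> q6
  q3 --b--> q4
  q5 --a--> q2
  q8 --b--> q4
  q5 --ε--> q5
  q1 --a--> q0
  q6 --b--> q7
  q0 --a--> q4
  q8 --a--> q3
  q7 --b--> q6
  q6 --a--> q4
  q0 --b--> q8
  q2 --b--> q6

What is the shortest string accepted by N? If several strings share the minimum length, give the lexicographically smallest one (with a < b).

A breadth-first search from q0 reaches an accepting state first via the path q0 → q4 → q6 → q7 on input aab.
No string of length < 3 is accepted (BFS exhausts all shorter strings without reaching an accepting state), and aab is the lexicographically least accepting string of length 3.

aab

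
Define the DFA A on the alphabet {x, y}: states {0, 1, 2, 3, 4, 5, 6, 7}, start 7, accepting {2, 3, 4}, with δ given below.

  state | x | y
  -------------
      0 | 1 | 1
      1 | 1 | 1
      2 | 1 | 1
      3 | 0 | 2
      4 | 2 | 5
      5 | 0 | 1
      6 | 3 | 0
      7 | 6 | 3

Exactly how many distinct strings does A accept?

4

The useful subgraph on states {2, 3, 6, 7} is acyclic, so L(A) is finite; the longest accepting path visits 4 useful states, giving maximum string length 3.
Counting accepting paths from 7 by length: 1 of length 1, 2 of length 2, 1 of length 3. Total 4.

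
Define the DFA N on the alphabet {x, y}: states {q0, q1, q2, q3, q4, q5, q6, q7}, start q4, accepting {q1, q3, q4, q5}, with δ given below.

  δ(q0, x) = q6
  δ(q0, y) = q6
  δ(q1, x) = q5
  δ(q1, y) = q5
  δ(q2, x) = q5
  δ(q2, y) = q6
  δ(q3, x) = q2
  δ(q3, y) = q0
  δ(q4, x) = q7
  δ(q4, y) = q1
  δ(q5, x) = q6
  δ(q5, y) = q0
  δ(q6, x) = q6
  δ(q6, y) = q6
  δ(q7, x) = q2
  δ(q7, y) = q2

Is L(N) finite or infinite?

finite

The useful states (reachable from q4 and able to reach an accepting state) are {q1, q2, q4, q5, q7}.
Restricted to these states the transition graph has no cycle, so every accepting path has bounded length and L is finite.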